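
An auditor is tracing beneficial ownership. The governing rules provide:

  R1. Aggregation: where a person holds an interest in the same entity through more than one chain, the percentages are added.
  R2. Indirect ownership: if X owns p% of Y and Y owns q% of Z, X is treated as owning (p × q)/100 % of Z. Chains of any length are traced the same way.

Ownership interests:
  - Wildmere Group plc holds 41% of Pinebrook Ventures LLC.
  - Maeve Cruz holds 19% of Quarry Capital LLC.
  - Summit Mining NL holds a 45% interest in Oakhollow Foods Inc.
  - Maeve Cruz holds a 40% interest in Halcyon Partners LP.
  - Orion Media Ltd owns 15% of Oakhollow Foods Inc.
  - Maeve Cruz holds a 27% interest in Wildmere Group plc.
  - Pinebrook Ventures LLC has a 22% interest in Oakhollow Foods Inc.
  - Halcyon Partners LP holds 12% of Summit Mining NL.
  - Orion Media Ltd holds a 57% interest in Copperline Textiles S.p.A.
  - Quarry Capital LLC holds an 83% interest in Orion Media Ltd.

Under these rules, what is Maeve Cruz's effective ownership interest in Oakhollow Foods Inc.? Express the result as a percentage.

6.9609%

Chain via Wildmere Group plc → Pinebrook Ventures LLC (R2): 27% × 41% × 22% = 2.4354% of Oakhollow Foods Inc.
Chain via Halcyon Partners LP → Summit Mining NL (R2): 40% × 12% × 45% = 2.16% of Oakhollow Foods Inc.
Chain via Quarry Capital LLC → Orion Media Ltd (R2): 19% × 83% × 15% = 2.3655% of Oakhollow Foods Inc.
Aggregating (R1): 2.4354% + 2.16% + 2.3655% = 6.9609%.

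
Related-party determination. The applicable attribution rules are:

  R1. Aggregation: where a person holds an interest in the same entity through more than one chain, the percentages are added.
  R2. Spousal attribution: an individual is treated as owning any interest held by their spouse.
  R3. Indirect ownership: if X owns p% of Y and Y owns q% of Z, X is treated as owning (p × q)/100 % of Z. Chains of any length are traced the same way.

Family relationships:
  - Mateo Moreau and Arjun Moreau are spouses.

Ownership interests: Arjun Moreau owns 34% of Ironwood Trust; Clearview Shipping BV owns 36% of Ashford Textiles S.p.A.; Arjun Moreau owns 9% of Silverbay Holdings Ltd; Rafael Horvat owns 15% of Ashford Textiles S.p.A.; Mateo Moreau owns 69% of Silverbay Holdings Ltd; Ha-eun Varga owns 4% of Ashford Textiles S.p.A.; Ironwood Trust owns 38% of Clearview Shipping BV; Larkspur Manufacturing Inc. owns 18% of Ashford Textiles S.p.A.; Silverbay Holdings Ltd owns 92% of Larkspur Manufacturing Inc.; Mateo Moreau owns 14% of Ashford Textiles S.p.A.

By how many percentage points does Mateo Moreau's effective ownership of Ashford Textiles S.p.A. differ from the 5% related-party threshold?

By spousal attribution (R2), Mateo Moreau is treated as also owning Arjun Moreau's interest in Silverbay Holdings Ltd, giving 69% + 9% = 78%.
By spousal attribution (R2), Mateo Moreau is treated as owning Arjun Moreau's 34% interest in Ironwood Trust.
Chain via Silverbay Holdings Ltd → Larkspur Manufacturing Inc. (R3): 78% × 92% × 18% = 12.9168% of Ashford Textiles S.p.A.
Direct interest in Ashford Textiles S.p.A: 14%.
Chain via Ironwood Trust → Clearview Shipping BV (R3): 34% × 38% × 36% = 4.6512% of Ashford Textiles S.p.A.
Aggregating (R1): 12.9168% + 14% + 4.6512% = 31.568%.
31.568% exceeds the 5% threshold by 26.568 percentage points.

26.568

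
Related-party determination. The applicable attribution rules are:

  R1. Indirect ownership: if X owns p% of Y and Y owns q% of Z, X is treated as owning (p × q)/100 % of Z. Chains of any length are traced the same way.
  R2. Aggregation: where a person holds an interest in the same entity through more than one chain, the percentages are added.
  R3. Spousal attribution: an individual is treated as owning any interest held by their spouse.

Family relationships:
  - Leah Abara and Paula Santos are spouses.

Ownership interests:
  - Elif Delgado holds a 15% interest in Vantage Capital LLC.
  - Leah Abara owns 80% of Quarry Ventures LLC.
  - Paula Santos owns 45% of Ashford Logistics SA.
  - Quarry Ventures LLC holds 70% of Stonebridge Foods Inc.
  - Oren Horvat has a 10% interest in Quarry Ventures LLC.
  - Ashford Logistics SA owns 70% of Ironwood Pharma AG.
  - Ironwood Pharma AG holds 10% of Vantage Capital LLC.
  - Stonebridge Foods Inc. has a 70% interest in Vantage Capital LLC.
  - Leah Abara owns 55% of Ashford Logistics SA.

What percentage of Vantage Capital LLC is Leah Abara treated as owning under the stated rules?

46.2%

By spousal attribution (R3), Leah Abara is treated as also owning Paula Santos's interest in Ashford Logistics SA, giving 55% + 45% = 100%.
Chain via Ashford Logistics SA → Ironwood Pharma AG (R1): 100% × 70% × 10% = 7% of Vantage Capital LLC.
Chain via Quarry Ventures LLC → Stonebridge Foods Inc. (R1): 80% × 70% × 70% = 39.2% of Vantage Capital LLC.
Aggregating (R2): 7% + 39.2% = 46.2%.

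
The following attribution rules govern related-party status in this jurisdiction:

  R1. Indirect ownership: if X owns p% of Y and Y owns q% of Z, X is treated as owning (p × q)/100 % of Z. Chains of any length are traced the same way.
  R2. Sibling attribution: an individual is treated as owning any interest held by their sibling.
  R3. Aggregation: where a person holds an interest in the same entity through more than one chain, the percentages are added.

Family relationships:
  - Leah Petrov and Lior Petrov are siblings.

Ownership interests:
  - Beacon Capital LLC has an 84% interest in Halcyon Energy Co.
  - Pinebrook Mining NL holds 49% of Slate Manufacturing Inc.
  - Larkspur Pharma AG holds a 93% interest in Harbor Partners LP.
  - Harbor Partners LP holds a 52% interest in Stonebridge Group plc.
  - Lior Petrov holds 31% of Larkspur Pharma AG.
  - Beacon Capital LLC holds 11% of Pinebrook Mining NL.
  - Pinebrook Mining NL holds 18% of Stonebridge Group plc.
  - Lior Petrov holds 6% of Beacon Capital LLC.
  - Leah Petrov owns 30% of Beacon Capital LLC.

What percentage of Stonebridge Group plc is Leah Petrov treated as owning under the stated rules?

15.7044%

By sibling attribution (R2), Leah Petrov is treated as also owning Lior Petrov's interest in Beacon Capital LLC, giving 30% + 6% = 36%.
By sibling attribution (R2), Leah Petrov is treated as owning Lior Petrov's 31% interest in Larkspur Pharma AG.
Chain via Beacon Capital LLC → Pinebrook Mining NL (R1): 36% × 11% × 18% = 0.7128% of Stonebridge Group plc.
Chain via Larkspur Pharma AG → Harbor Partners LP (R1): 31% × 93% × 52% = 14.9916% of Stonebridge Group plc.
Aggregating (R3): 0.7128% + 14.9916% = 15.7044%.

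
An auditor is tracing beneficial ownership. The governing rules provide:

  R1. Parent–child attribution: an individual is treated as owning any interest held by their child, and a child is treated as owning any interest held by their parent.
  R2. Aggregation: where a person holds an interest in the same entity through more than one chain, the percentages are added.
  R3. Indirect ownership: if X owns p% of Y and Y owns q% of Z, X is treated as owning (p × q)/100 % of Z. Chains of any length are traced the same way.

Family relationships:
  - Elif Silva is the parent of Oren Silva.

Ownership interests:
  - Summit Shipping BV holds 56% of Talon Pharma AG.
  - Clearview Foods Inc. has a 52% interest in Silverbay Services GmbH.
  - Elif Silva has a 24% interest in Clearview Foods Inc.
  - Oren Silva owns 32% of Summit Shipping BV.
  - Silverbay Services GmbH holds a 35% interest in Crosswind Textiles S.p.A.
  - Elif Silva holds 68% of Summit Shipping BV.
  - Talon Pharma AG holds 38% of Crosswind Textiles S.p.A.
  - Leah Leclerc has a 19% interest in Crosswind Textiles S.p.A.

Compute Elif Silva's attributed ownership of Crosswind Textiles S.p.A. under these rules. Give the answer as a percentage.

By parent–child attribution (R1), Elif Silva is treated as also owning Oren Silva's interest in Summit Shipping BV, giving 68% + 32% = 100%.
Chain via Summit Shipping BV → Talon Pharma AG (R3): 100% × 56% × 38% = 21.28% of Crosswind Textiles S.p.A.
Chain via Clearview Foods Inc. → Silverbay Services GmbH (R3): 24% × 52% × 35% = 4.368% of Crosswind Textiles S.p.A.
Aggregating (R2): 21.28% + 4.368% = 25.648%.

25.648%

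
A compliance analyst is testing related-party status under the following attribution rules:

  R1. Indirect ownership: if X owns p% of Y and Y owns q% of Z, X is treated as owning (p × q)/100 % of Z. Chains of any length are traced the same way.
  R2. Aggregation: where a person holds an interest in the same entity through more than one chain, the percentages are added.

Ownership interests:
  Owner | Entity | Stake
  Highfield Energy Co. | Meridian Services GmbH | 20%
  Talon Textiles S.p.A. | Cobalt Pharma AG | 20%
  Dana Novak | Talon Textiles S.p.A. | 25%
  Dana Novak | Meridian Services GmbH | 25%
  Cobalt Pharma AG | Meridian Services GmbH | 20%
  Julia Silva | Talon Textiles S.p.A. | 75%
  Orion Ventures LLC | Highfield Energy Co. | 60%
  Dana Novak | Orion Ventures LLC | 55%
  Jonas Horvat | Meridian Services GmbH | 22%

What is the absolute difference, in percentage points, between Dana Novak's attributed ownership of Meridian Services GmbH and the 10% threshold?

Chain via Talon Textiles S.p.A. → Cobalt Pharma AG (R1): 25% × 20% × 20% = 1% of Meridian Services GmbH.
Chain via Orion Ventures LLC → Highfield Energy Co. (R1): 55% × 60% × 20% = 6.6% of Meridian Services GmbH.
Direct interest in Meridian Services GmbH: 25%.
Aggregating (R2): 1% + 6.6% + 25% = 32.6%.
32.6% exceeds the 10% threshold by 22.6 percentage points.

22.6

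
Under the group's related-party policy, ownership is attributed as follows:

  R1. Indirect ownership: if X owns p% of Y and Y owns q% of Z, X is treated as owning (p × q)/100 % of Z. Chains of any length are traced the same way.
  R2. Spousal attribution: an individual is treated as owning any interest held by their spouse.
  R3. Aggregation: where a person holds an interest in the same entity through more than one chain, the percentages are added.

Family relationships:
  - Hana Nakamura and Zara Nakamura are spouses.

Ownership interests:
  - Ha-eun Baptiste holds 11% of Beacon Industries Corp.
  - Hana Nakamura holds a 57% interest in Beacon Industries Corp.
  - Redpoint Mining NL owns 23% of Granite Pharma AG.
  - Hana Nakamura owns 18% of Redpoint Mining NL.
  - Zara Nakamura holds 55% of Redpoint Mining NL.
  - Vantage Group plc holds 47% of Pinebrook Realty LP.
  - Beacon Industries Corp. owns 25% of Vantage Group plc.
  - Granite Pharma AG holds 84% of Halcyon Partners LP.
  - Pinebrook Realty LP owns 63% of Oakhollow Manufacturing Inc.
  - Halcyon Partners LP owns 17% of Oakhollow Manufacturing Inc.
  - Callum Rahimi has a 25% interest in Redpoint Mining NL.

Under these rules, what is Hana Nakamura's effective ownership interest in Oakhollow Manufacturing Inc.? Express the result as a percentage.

By spousal attribution (R2), Hana Nakamura is treated as also owning Zara Nakamura's interest in Redpoint Mining NL, giving 18% + 55% = 73%.
Chain via Beacon Industries Corp. → Vantage Group plc → Pinebrook Realty LP (R1): 57% × 25% × 47% × 63% = 4.219425% of Oakhollow Manufacturing Inc.
Chain via Redpoint Mining NL → Granite Pharma AG → Halcyon Partners LP (R1): 73% × 23% × 84% × 17% = 2.397612% of Oakhollow Manufacturing Inc.
Aggregating (R3): 4.219425% + 2.397612% = 6.617037%.

6.617037%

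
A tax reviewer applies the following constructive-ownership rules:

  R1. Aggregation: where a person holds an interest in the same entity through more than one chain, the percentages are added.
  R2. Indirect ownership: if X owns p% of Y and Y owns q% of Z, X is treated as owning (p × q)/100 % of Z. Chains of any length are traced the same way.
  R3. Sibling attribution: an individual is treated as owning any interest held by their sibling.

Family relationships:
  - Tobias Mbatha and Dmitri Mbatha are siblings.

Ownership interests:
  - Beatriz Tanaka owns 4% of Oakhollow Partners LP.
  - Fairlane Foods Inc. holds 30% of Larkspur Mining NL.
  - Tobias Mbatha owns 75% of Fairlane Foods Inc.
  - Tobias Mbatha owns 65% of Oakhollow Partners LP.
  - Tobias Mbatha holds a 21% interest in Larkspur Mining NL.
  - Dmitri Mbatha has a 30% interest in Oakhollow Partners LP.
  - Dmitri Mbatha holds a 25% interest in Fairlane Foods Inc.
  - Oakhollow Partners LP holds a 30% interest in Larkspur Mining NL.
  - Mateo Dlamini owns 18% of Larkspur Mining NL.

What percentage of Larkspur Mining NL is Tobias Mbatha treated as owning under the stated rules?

By sibling attribution (R3), Tobias Mbatha is treated as also owning Dmitri Mbatha's interest in Oakhollow Partners LP, giving 65% + 30% = 95%.
By sibling attribution (R3), Tobias Mbatha is treated as also owning Dmitri Mbatha's interest in Fairlane Foods Inc, giving 75% + 25% = 100%.
Chain via Oakhollow Partners LP (R2): 95% × 30% = 28.5% of Larkspur Mining NL.
Chain via Fairlane Foods Inc. (R2): 100% × 30% = 30% of Larkspur Mining NL.
Direct interest in Larkspur Mining NL: 21%.
Aggregating (R1): 28.5% + 30% + 21% = 79.5%.

79.5%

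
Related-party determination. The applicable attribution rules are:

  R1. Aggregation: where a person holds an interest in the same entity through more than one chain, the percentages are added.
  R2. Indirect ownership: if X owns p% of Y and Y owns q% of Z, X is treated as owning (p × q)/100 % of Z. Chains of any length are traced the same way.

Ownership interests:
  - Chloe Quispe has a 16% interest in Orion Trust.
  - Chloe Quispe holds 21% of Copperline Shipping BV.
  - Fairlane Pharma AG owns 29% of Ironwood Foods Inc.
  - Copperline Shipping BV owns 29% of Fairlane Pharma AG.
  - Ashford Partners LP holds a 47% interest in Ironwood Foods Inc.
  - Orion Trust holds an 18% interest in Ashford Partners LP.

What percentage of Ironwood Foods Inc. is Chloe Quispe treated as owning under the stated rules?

Chain via Orion Trust → Ashford Partners LP (R2): 16% × 18% × 47% = 1.3536% of Ironwood Foods Inc.
Chain via Copperline Shipping BV → Fairlane Pharma AG (R2): 21% × 29% × 29% = 1.7661% of Ironwood Foods Inc.
Aggregating (R1): 1.3536% + 1.7661% = 3.1197%.

3.1197%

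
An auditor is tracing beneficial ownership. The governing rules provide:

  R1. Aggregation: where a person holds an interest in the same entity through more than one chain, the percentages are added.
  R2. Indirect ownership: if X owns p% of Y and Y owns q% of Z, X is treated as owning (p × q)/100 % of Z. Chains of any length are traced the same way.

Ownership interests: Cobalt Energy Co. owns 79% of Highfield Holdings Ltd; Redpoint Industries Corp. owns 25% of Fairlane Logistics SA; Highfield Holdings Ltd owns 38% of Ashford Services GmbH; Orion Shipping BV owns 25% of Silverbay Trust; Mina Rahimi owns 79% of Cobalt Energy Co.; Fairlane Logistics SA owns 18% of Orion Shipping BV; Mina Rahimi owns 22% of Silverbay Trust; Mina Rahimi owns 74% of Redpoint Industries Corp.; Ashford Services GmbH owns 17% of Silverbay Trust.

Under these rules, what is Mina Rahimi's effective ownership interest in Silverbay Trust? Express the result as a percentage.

26.864186%

Chain via Redpoint Industries Corp. → Fairlane Logistics SA → Orion Shipping BV (R2): 74% × 25% × 18% × 25% = 0.8325% of Silverbay Trust.
Chain via Cobalt Energy Co. → Highfield Holdings Ltd → Ashford Services GmbH (R2): 79% × 79% × 38% × 17% = 4.031686% of Silverbay Trust.
Direct interest in Silverbay Trust: 22%.
Aggregating (R1): 0.8325% + 4.031686% + 22% = 26.864186%.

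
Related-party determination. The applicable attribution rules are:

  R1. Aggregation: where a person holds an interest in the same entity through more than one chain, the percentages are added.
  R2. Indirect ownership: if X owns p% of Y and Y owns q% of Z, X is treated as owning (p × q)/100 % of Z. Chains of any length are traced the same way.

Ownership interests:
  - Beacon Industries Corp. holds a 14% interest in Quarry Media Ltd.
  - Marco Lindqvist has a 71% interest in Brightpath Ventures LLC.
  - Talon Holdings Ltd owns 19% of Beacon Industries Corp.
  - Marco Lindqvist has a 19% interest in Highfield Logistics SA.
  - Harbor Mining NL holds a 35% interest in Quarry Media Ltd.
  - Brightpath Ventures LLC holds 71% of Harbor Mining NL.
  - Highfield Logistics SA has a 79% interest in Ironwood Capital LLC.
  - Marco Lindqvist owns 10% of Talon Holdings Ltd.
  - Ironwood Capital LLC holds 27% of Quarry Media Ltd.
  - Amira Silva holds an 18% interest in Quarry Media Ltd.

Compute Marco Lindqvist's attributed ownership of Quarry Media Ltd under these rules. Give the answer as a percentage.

21.9622%

Chain via Talon Holdings Ltd → Beacon Industries Corp. (R2): 10% × 19% × 14% = 0.266% of Quarry Media Ltd.
Chain via Highfield Logistics SA → Ironwood Capital LLC (R2): 19% × 79% × 27% = 4.0527% of Quarry Media Ltd.
Chain via Brightpath Ventures LLC → Harbor Mining NL (R2): 71% × 71% × 35% = 17.6435% of Quarry Media Ltd.
Aggregating (R1): 0.266% + 4.0527% + 17.6435% = 21.9622%.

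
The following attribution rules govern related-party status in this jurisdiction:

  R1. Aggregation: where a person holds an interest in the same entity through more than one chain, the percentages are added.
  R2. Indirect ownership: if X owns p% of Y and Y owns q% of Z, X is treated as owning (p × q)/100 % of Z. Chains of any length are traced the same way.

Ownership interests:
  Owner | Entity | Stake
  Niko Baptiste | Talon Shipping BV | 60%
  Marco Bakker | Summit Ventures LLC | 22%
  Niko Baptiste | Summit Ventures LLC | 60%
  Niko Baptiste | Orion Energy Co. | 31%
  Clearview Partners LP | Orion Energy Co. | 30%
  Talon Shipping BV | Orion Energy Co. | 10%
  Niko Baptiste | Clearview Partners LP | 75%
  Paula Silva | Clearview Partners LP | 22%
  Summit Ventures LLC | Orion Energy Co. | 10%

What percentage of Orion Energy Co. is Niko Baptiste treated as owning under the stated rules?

Chain via Summit Ventures LLC (R2): 60% × 10% = 6% of Orion Energy Co.
Chain via Talon Shipping BV (R2): 60% × 10% = 6% of Orion Energy Co.
Chain via Clearview Partners LP (R2): 75% × 30% = 22.5% of Orion Energy Co.
Direct interest in Orion Energy Co: 31%.
Aggregating (R1): 6% + 6% + 22.5% + 31% = 65.5%.

65.5%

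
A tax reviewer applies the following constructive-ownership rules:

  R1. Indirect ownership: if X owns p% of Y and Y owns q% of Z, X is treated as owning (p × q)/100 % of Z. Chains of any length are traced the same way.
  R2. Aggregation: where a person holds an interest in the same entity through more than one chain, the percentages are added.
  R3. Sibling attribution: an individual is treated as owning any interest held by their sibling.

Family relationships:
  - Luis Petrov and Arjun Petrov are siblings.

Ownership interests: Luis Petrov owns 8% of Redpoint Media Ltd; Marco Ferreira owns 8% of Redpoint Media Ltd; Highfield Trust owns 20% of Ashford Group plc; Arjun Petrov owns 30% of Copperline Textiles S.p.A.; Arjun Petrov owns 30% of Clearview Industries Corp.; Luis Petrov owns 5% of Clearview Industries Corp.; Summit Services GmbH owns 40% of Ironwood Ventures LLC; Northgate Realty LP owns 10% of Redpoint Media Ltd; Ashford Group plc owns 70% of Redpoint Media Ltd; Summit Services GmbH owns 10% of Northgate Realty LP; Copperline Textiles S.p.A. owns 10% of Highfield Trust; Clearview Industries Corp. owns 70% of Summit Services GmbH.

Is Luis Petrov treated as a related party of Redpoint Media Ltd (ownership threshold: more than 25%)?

By sibling attribution (R3), Luis Petrov is treated as also owning Arjun Petrov's interest in Clearview Industries Corp, giving 5% + 30% = 35%.
By sibling attribution (R3), Luis Petrov is treated as owning Arjun Petrov's 30% interest in Copperline Textiles S.p.A.
Chain via Clearview Industries Corp. → Summit Services GmbH → Northgate Realty LP (R1): 35% × 70% × 10% × 10% = 0.245% of Redpoint Media Ltd.
Direct interest in Redpoint Media Ltd: 8%.
Chain via Copperline Textiles S.p.A. → Highfield Trust → Ashford Group plc (R1): 30% × 10% × 20% × 70% = 0.42% of Redpoint Media Ltd.
Aggregating (R2): 0.245% + 8% + 0.42% = 8.665%.
8.665% does not exceed the 25% threshold, so Luis is not a related party to Redpoint Media Ltd.

No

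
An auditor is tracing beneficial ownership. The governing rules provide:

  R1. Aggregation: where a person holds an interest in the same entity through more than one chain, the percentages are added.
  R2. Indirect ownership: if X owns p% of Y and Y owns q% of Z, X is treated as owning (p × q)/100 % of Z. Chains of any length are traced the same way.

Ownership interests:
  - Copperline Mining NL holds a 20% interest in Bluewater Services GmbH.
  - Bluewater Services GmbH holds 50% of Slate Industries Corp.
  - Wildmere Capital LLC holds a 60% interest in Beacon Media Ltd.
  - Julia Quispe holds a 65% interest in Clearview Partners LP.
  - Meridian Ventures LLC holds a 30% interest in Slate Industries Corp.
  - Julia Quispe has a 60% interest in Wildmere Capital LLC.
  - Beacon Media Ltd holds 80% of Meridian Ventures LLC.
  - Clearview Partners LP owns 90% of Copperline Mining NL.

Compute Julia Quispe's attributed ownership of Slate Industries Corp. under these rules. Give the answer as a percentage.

Chain via Wildmere Capital LLC → Beacon Media Ltd → Meridian Ventures LLC (R2): 60% × 60% × 80% × 30% = 8.64% of Slate Industries Corp.
Chain via Clearview Partners LP → Copperline Mining NL → Bluewater Services GmbH (R2): 65% × 90% × 20% × 50% = 5.85% of Slate Industries Corp.
Aggregating (R1): 8.64% + 5.85% = 14.49%.

14.49%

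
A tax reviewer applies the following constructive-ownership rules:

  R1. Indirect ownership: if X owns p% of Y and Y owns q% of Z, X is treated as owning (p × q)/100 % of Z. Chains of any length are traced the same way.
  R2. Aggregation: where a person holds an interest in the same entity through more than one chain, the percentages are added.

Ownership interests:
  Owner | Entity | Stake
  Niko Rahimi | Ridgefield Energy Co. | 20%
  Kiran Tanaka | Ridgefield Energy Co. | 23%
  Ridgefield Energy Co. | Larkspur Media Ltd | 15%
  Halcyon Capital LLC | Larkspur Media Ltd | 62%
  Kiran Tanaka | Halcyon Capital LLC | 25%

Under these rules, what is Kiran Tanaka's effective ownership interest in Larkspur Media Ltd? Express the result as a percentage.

Chain via Halcyon Capital LLC (R1): 25% × 62% = 15.5% of Larkspur Media Ltd.
Chain via Ridgefield Energy Co. (R1): 23% × 15% = 3.45% of Larkspur Media Ltd.
Aggregating (R2): 15.5% + 3.45% = 18.95%.

18.95%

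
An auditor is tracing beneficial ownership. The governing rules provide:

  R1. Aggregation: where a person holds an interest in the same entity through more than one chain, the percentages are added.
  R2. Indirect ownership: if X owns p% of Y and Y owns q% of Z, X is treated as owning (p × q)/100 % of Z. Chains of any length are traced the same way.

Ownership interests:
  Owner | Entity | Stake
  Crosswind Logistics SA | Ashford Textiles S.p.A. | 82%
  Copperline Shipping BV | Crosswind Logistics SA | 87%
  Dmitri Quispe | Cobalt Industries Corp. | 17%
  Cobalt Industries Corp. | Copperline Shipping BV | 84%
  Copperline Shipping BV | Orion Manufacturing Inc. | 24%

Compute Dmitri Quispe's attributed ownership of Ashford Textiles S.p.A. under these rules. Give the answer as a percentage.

10.187352%

Chain via Cobalt Industries Corp. → Copperline Shipping BV → Crosswind Logistics SA (R2): 17% × 84% × 87% × 82% = 10.187352% of Ashford Textiles S.p.A.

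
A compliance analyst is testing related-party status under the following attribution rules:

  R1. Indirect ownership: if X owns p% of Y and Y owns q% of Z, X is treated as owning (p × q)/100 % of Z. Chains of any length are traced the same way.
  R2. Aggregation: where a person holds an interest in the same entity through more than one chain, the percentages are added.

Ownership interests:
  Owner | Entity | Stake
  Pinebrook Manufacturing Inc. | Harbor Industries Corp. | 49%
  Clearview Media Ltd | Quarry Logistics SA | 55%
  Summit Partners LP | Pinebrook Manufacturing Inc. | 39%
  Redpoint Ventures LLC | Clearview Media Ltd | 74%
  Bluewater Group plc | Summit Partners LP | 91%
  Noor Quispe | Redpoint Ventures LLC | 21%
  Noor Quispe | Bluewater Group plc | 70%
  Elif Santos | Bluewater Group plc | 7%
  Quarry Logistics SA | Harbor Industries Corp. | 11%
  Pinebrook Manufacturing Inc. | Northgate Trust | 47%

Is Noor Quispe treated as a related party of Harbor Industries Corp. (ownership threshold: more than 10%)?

Chain via Redpoint Ventures LLC → Clearview Media Ltd → Quarry Logistics SA (R1): 21% × 74% × 55% × 11% = 0.94017% of Harbor Industries Corp.
Chain via Bluewater Group plc → Summit Partners LP → Pinebrook Manufacturing Inc. (R1): 70% × 91% × 39% × 49% = 12.17307% of Harbor Industries Corp.
Aggregating (R2): 0.94017% + 12.17307% = 13.11324%.
13.11324% exceeds the 10% threshold, so Noor is a related party to Harbor Industries Corp.

Yes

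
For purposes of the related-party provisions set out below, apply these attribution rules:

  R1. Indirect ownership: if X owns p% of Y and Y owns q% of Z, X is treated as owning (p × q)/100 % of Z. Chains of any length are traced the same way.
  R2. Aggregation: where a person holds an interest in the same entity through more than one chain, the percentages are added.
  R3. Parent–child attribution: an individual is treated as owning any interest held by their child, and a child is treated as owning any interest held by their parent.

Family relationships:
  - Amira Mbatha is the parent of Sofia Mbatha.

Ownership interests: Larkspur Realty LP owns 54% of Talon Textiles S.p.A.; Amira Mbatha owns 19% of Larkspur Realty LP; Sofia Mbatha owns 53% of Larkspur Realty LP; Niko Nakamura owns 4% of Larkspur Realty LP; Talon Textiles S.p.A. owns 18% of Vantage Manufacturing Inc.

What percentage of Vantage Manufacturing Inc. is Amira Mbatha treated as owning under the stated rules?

By parent–child attribution (R3), Amira Mbatha is treated as also owning Sofia Mbatha's interest in Larkspur Realty LP, giving 19% + 53% = 72%.
Chain via Larkspur Realty LP → Talon Textiles S.p.A. (R1): 72% × 54% × 18% = 6.9984% of Vantage Manufacturing Inc.

6.9984%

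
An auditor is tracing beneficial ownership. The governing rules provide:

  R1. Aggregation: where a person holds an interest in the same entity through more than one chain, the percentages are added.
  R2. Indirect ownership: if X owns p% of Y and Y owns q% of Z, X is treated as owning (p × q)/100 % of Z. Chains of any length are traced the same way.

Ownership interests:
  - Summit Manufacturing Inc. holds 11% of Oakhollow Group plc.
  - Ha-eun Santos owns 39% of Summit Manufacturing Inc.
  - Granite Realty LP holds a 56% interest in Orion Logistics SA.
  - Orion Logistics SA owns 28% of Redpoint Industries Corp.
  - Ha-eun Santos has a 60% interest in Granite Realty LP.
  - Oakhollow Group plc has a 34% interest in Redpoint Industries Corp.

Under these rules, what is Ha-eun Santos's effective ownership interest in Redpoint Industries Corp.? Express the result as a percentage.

Chain via Granite Realty LP → Orion Logistics SA (R2): 60% × 56% × 28% = 9.408% of Redpoint Industries Corp.
Chain via Summit Manufacturing Inc. → Oakhollow Group plc (R2): 39% × 11% × 34% = 1.4586% of Redpoint Industries Corp.
Aggregating (R1): 9.408% + 1.4586% = 10.8666%.

10.8666%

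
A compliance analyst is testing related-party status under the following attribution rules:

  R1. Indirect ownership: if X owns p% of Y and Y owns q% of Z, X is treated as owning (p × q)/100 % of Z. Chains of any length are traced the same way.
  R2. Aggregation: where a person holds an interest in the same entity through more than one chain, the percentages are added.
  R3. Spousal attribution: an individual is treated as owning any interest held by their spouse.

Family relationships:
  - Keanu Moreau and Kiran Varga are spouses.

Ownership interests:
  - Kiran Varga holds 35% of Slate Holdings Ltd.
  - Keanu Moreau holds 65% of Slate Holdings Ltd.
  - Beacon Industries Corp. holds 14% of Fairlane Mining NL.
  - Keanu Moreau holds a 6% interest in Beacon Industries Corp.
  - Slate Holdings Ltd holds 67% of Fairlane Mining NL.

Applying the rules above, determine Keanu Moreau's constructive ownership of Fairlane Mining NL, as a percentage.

By spousal attribution (R3), Keanu Moreau is treated as also owning Kiran Varga's interest in Slate Holdings Ltd, giving 65% + 35% = 100%.
Chain via Beacon Industries Corp. (R1): 6% × 14% = 0.84% of Fairlane Mining NL.
Chain via Slate Holdings Ltd (R1): 100% × 67% = 67% of Fairlane Mining NL.
Aggregating (R2): 0.84% + 67% = 67.84%.

67.84%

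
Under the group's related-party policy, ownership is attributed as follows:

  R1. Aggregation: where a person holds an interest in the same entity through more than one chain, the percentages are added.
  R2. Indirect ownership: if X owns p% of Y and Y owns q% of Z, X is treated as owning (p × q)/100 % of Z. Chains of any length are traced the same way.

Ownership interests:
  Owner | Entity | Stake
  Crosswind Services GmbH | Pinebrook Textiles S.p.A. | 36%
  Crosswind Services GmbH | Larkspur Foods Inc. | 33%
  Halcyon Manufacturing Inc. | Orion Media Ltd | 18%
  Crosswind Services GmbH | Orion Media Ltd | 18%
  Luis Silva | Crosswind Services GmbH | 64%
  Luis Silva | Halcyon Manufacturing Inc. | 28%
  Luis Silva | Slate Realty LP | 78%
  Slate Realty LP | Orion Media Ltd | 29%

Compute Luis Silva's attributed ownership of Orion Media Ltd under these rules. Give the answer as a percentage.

39.18%

Chain via Crosswind Services GmbH (R2): 64% × 18% = 11.52% of Orion Media Ltd.
Chain via Slate Realty LP (R2): 78% × 29% = 22.62% of Orion Media Ltd.
Chain via Halcyon Manufacturing Inc. (R2): 28% × 18% = 5.04% of Orion Media Ltd.
Aggregating (R1): 11.52% + 22.62% + 5.04% = 39.18%.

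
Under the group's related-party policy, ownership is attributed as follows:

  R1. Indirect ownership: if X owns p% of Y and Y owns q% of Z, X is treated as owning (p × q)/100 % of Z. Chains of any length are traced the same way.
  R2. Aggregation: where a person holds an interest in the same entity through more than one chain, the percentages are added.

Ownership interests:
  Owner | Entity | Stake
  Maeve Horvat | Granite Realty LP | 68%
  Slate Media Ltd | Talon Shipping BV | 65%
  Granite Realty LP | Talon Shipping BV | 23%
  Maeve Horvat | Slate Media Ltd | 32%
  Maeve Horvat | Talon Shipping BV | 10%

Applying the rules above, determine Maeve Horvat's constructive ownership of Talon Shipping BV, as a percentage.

Chain via Granite Realty LP (R1): 68% × 23% = 15.64% of Talon Shipping BV.
Chain via Slate Media Ltd (R1): 32% × 65% = 20.8% of Talon Shipping BV.
Direct interest in Talon Shipping BV: 10%.
Aggregating (R2): 15.64% + 20.8% + 10% = 46.44%.

46.44%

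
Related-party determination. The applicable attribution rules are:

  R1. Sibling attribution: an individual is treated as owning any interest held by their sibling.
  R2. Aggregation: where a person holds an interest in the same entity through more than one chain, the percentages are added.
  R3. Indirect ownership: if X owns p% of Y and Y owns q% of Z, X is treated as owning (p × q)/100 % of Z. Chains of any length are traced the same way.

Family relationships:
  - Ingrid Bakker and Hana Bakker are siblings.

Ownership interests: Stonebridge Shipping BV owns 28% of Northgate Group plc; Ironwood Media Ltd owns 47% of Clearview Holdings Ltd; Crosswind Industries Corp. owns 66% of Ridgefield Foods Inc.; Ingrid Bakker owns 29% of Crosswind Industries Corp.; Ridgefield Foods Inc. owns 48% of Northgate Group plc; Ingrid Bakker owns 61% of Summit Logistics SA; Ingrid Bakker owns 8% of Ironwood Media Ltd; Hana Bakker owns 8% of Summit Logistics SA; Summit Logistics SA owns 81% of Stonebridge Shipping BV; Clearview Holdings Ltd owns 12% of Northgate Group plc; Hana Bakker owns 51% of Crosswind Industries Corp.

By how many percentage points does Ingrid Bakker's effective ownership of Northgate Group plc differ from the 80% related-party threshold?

38.5556

By sibling attribution (R1), Ingrid Bakker is treated as also owning Hana Bakker's interest in Crosswind Industries Corp, giving 29% + 51% = 80%.
By sibling attribution (R1), Ingrid Bakker is treated as also owning Hana Bakker's interest in Summit Logistics SA, giving 61% + 8% = 69%.
Chain via Ironwood Media Ltd → Clearview Holdings Ltd (R3): 8% × 47% × 12% = 0.4512% of Northgate Group plc.
Chain via Crosswind Industries Corp. → Ridgefield Foods Inc. (R3): 80% × 66% × 48% = 25.344% of Northgate Group plc.
Chain via Summit Logistics SA → Stonebridge Shipping BV (R3): 69% × 81% × 28% = 15.6492% of Northgate Group plc.
Aggregating (R2): 0.4512% + 25.344% + 15.6492% = 41.4444%.
41.4444% falls short of the 80% threshold by 38.5556 percentage points.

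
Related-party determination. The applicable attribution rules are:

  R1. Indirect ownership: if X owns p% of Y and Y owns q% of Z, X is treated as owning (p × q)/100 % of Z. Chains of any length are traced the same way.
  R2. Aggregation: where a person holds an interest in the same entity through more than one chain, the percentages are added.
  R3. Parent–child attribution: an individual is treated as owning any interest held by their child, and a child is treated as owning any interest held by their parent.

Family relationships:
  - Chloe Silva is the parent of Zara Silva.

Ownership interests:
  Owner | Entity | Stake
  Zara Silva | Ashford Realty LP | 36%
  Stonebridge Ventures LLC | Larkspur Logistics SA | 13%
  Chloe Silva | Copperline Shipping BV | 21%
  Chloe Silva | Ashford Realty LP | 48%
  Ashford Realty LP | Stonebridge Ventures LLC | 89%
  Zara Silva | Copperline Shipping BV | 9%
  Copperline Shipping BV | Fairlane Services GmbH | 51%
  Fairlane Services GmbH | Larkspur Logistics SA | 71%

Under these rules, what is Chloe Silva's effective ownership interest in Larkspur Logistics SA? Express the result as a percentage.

20.5818%

By parent–child attribution (R3), Chloe Silva is treated as also owning Zara Silva's interest in Copperline Shipping BV, giving 21% + 9% = 30%.
By parent–child attribution (R3), Chloe Silva is treated as also owning Zara Silva's interest in Ashford Realty LP, giving 48% + 36% = 84%.
Chain via Copperline Shipping BV → Fairlane Services GmbH (R1): 30% × 51% × 71% = 10.863% of Larkspur Logistics SA.
Chain via Ashford Realty LP → Stonebridge Ventures LLC (R1): 84% × 89% × 13% = 9.7188% of Larkspur Logistics SA.
Aggregating (R2): 10.863% + 9.7188% = 20.5818%.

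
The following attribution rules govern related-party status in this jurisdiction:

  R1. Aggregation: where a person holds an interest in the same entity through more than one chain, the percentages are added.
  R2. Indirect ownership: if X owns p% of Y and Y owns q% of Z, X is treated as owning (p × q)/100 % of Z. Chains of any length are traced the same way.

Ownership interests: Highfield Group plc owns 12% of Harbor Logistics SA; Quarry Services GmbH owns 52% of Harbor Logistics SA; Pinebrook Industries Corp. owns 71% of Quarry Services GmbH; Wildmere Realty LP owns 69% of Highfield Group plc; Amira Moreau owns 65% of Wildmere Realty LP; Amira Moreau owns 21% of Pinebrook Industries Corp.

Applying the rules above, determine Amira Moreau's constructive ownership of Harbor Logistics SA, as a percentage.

13.1352%

Chain via Wildmere Realty LP → Highfield Group plc (R2): 65% × 69% × 12% = 5.382% of Harbor Logistics SA.
Chain via Pinebrook Industries Corp. → Quarry Services GmbH (R2): 21% × 71% × 52% = 7.7532% of Harbor Logistics SA.
Aggregating (R1): 5.382% + 7.7532% = 13.1352%.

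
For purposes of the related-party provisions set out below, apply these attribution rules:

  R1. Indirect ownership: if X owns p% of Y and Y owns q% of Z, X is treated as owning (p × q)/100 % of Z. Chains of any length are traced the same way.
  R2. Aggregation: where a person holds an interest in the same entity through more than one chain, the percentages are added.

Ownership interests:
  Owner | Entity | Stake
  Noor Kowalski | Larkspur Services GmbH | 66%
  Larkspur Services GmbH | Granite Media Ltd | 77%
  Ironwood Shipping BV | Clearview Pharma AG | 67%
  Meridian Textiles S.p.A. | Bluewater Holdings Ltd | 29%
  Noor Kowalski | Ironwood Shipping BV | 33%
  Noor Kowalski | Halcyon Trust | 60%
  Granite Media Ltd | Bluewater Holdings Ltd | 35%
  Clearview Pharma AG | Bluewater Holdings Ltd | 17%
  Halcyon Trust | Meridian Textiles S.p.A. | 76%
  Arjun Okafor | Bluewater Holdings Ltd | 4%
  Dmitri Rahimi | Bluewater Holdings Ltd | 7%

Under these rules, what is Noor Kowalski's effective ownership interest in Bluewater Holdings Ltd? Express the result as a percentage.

Chain via Halcyon Trust → Meridian Textiles S.p.A. (R1): 60% × 76% × 29% = 13.224% of Bluewater Holdings Ltd.
Chain via Ironwood Shipping BV → Clearview Pharma AG (R1): 33% × 67% × 17% = 3.7587% of Bluewater Holdings Ltd.
Chain via Larkspur Services GmbH → Granite Media Ltd (R1): 66% × 77% × 35% = 17.787% of Bluewater Holdings Ltd.
Aggregating (R2): 13.224% + 3.7587% + 17.787% = 34.7697%.

34.7697%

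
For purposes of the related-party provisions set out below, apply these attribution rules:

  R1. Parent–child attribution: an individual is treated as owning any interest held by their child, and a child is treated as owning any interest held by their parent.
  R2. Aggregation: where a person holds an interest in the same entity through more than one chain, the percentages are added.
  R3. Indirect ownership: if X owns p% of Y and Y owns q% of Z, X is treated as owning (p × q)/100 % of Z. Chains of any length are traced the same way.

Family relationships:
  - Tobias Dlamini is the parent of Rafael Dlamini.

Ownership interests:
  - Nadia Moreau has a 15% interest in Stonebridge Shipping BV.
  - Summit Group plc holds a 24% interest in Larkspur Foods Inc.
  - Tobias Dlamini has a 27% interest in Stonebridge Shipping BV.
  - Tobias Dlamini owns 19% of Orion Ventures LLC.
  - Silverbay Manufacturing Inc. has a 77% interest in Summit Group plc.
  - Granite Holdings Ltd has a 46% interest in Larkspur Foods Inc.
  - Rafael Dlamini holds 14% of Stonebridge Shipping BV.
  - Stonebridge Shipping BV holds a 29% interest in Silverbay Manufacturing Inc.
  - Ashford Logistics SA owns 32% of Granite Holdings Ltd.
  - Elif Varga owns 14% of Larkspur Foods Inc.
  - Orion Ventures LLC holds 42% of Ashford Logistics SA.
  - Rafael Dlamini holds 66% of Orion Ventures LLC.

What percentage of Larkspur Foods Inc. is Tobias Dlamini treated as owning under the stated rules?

By parent–child attribution (R1), Tobias Dlamini is treated as also owning Rafael Dlamini's interest in Orion Ventures LLC, giving 19% + 66% = 85%.
By parent–child attribution (R1), Tobias Dlamini is treated as also owning Rafael Dlamini's interest in Stonebridge Shipping BV, giving 27% + 14% = 41%.
Chain via Orion Ventures LLC → Ashford Logistics SA → Granite Holdings Ltd (R3): 85% × 42% × 32% × 46% = 5.25504% of Larkspur Foods Inc.
Chain via Stonebridge Shipping BV → Silverbay Manufacturing Inc. → Summit Group plc (R3): 41% × 29% × 77% × 24% = 2.197272% of Larkspur Foods Inc.
Aggregating (R2): 5.25504% + 2.197272% = 7.452312%.

7.452312%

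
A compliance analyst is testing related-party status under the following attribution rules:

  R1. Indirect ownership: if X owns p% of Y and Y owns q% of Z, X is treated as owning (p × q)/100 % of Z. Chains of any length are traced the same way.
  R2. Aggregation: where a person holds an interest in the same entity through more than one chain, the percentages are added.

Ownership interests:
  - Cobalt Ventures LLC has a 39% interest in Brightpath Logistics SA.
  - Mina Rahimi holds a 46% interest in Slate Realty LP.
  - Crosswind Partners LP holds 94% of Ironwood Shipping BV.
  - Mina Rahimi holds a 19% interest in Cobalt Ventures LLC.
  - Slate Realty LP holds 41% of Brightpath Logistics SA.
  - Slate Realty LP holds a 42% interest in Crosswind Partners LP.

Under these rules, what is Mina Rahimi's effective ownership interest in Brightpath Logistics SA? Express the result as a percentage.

26.27%

Chain via Slate Realty LP (R1): 46% × 41% = 18.86% of Brightpath Logistics SA.
Chain via Cobalt Ventures LLC (R1): 19% × 39% = 7.41% of Brightpath Logistics SA.
Aggregating (R2): 18.86% + 7.41% = 26.27%.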